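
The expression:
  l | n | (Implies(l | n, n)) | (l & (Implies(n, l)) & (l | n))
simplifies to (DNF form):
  True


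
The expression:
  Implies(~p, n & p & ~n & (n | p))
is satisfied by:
  {p: True}


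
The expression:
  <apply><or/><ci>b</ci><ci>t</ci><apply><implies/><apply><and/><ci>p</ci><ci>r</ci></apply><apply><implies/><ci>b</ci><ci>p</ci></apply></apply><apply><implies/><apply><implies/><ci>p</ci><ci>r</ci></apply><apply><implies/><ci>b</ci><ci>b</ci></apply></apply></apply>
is always true.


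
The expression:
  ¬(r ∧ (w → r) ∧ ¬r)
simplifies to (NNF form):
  True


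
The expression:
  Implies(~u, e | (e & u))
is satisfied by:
  {e: True, u: True}
  {e: True, u: False}
  {u: True, e: False}


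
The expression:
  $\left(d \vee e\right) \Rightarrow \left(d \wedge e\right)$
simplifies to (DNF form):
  $\left(d \wedge e\right) \vee \left(\neg d \wedge \neg e\right)$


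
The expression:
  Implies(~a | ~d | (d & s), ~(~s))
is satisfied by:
  {a: True, s: True, d: True}
  {a: True, s: True, d: False}
  {s: True, d: True, a: False}
  {s: True, d: False, a: False}
  {a: True, d: True, s: False}


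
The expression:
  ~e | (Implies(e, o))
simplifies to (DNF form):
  o | ~e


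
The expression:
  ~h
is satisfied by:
  {h: False}


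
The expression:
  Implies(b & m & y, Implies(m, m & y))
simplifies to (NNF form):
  True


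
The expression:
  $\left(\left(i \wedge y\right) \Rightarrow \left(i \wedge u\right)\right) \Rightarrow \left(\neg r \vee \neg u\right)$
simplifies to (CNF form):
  $\neg r \vee \neg u$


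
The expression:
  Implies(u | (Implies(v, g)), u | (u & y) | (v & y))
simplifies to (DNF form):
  u | (v & y) | (v & ~g)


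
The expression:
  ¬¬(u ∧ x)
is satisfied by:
  {u: True, x: True}


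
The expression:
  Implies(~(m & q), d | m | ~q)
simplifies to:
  d | m | ~q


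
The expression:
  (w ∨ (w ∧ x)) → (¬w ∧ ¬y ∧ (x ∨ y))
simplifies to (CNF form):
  ¬w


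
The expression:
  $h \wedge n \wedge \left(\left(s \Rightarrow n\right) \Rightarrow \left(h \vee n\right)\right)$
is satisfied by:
  {h: True, n: True}


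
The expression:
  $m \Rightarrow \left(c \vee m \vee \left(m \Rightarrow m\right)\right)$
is always true.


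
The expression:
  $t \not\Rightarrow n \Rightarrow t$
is always true.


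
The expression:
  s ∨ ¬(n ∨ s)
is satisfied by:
  {s: True, n: False}
  {n: False, s: False}
  {n: True, s: True}


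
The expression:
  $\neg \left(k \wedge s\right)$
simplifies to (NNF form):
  $\neg k \vee \neg s$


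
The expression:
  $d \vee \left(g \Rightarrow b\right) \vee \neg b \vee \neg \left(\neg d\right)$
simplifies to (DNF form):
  $\text{True}$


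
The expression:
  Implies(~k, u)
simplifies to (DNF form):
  k | u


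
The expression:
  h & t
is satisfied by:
  {t: True, h: True}


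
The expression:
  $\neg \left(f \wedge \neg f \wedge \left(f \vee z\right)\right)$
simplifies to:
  $\text{True}$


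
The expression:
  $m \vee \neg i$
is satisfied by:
  {m: True, i: False}
  {i: False, m: False}
  {i: True, m: True}


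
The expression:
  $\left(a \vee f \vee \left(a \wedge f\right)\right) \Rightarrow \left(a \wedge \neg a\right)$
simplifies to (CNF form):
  $\neg a \wedge \neg f$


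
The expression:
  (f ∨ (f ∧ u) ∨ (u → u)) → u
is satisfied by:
  {u: True}


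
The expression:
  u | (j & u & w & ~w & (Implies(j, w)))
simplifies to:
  u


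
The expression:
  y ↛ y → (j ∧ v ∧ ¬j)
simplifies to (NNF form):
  True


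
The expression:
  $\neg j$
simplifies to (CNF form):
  $\neg j$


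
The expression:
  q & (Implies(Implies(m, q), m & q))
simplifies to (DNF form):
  m & q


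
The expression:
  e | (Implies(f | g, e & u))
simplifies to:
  e | (~f & ~g)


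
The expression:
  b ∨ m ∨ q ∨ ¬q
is always true.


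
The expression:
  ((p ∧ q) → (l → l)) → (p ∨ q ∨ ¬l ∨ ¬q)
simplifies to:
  True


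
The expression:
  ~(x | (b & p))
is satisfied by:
  {x: False, p: False, b: False}
  {b: True, x: False, p: False}
  {p: True, x: False, b: False}


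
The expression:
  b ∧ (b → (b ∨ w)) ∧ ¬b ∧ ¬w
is never true.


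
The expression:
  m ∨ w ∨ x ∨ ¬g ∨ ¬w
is always true.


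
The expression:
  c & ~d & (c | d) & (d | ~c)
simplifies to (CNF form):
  False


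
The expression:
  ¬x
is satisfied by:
  {x: False}


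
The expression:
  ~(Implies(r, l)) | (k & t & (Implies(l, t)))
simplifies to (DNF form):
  (k & t) | (r & ~l) | (k & r & t) | (k & r & ~l) | (k & t & ~l) | (r & t & ~l) | (k & r & t & ~l)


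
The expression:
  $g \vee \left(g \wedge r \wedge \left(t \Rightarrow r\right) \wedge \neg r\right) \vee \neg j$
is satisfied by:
  {g: True, j: False}
  {j: False, g: False}
  {j: True, g: True}


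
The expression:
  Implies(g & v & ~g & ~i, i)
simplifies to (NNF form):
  True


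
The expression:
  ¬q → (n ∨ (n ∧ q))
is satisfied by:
  {n: True, q: True}
  {n: True, q: False}
  {q: True, n: False}


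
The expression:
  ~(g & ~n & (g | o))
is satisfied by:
  {n: True, g: False}
  {g: False, n: False}
  {g: True, n: True}


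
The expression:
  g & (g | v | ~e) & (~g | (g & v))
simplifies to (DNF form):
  g & v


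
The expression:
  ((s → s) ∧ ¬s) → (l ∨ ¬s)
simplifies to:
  True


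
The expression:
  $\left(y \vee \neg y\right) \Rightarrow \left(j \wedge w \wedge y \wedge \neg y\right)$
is never true.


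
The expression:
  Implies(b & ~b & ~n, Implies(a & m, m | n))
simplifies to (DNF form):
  True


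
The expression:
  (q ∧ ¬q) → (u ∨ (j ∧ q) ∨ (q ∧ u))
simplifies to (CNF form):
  True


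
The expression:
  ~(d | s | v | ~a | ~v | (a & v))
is never true.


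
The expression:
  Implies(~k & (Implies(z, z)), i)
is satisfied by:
  {i: True, k: True}
  {i: True, k: False}
  {k: True, i: False}


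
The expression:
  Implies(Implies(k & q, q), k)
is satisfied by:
  {k: True}


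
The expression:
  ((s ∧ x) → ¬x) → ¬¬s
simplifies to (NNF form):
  s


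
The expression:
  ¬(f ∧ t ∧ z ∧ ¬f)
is always true.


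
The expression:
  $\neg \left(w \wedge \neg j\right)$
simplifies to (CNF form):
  $j \vee \neg w$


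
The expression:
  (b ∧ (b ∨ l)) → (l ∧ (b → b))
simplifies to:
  l ∨ ¬b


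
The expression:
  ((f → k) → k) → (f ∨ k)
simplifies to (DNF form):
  True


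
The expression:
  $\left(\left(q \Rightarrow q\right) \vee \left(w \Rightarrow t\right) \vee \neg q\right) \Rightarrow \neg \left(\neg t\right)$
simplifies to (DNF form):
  $t$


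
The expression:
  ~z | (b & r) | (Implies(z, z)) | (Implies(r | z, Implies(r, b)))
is always true.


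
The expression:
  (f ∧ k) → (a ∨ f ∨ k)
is always true.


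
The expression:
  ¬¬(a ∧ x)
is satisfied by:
  {a: True, x: True}


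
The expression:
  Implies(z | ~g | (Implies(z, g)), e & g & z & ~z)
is never true.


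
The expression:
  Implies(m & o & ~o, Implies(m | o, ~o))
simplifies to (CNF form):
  True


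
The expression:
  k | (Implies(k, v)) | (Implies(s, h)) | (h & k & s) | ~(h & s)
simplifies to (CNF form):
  True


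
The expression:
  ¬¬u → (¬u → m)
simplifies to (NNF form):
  True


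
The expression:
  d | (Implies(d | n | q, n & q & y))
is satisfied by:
  {d: True, y: True, q: False, n: False}
  {d: True, y: False, q: False, n: False}
  {n: True, d: True, y: True, q: False}
  {n: True, d: True, y: False, q: False}
  {d: True, q: True, y: True, n: False}
  {d: True, q: True, y: False, n: False}
  {d: True, q: True, n: True, y: True}
  {d: True, q: True, n: True, y: False}
  {y: True, d: False, q: False, n: False}
  {d: False, y: False, q: False, n: False}
  {n: True, q: True, y: True, d: False}


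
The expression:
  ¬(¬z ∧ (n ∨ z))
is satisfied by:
  {z: True, n: False}
  {n: False, z: False}
  {n: True, z: True}


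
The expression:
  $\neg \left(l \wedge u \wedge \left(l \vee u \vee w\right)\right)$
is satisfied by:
  {l: False, u: False}
  {u: True, l: False}
  {l: True, u: False}


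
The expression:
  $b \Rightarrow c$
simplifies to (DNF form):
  $c \vee \neg b$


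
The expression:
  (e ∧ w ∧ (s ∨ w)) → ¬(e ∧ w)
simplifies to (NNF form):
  ¬e ∨ ¬w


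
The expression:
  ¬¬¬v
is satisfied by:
  {v: False}


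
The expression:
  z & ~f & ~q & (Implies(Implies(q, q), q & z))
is never true.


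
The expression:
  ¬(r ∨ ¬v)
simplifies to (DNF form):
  v ∧ ¬r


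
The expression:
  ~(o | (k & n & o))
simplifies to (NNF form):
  ~o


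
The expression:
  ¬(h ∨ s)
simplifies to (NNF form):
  ¬h ∧ ¬s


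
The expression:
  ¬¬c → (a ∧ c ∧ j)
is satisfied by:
  {j: True, a: True, c: False}
  {j: True, a: False, c: False}
  {a: True, j: False, c: False}
  {j: False, a: False, c: False}
  {c: True, j: True, a: True}


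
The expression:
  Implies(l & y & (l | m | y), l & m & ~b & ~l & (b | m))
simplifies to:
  ~l | ~y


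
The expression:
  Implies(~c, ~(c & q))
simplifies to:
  True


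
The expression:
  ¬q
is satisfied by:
  {q: False}


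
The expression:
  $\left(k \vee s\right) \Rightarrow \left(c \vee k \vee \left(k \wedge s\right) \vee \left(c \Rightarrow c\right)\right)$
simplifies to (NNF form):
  $\text{True}$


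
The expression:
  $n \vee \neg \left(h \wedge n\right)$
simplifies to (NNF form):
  $\text{True}$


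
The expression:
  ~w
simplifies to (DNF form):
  ~w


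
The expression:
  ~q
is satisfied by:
  {q: False}


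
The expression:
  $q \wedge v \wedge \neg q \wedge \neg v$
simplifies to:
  $\text{False}$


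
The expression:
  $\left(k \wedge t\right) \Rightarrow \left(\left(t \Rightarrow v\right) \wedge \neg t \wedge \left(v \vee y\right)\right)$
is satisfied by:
  {k: False, t: False}
  {t: True, k: False}
  {k: True, t: False}


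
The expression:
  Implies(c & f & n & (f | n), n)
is always true.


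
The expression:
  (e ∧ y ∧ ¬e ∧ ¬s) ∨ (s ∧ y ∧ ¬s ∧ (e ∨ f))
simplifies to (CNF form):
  False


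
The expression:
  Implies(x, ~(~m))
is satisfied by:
  {m: True, x: False}
  {x: False, m: False}
  {x: True, m: True}


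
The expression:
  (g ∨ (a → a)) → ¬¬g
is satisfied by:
  {g: True}


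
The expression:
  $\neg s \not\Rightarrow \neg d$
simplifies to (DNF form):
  $d \wedge \neg s$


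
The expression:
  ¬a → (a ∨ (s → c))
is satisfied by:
  {a: True, c: True, s: False}
  {a: True, s: False, c: False}
  {c: True, s: False, a: False}
  {c: False, s: False, a: False}
  {a: True, c: True, s: True}
  {a: True, s: True, c: False}
  {c: True, s: True, a: False}


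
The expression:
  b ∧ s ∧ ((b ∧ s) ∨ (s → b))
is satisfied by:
  {b: True, s: True}


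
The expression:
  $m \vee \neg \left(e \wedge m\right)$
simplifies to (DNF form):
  $\text{True}$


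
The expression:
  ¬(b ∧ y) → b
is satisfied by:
  {b: True}


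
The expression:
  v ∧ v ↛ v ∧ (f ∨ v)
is never true.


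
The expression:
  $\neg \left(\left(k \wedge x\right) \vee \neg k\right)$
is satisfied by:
  {k: True, x: False}


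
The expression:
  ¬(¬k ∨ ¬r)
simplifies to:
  k ∧ r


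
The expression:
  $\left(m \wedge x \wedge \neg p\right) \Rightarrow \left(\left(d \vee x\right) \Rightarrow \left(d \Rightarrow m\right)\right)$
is always true.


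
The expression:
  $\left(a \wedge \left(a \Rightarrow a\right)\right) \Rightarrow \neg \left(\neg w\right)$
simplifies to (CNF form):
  $w \vee \neg a$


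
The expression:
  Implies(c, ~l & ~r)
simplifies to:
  ~c | (~l & ~r)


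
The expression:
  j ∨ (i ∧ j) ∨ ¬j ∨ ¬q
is always true.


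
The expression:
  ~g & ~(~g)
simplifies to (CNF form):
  False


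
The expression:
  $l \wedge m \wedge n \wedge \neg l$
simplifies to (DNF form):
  $\text{False}$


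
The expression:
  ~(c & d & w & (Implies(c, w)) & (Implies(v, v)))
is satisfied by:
  {w: False, c: False, d: False}
  {d: True, w: False, c: False}
  {c: True, w: False, d: False}
  {d: True, c: True, w: False}
  {w: True, d: False, c: False}
  {d: True, w: True, c: False}
  {c: True, w: True, d: False}


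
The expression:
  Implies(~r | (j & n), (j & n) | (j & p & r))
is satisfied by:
  {r: True, j: True, n: True}
  {r: True, j: True, n: False}
  {r: True, n: True, j: False}
  {r: True, n: False, j: False}
  {j: True, n: True, r: False}


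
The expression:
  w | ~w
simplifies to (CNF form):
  True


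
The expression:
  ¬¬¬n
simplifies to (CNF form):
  ¬n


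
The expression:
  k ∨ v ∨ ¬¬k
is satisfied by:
  {k: True, v: True}
  {k: True, v: False}
  {v: True, k: False}


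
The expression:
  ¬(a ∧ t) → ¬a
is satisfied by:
  {t: True, a: False}
  {a: False, t: False}
  {a: True, t: True}


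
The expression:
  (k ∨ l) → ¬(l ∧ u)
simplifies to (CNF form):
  ¬l ∨ ¬u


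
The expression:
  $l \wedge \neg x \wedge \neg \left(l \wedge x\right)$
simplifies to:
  $l \wedge \neg x$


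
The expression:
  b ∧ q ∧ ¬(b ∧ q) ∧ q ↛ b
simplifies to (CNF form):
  False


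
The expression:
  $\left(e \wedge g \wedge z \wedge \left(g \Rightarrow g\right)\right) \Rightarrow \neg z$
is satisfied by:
  {g: False, e: False, z: False}
  {z: True, g: False, e: False}
  {e: True, g: False, z: False}
  {z: True, e: True, g: False}
  {g: True, z: False, e: False}
  {z: True, g: True, e: False}
  {e: True, g: True, z: False}


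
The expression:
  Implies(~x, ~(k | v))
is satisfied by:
  {x: True, v: False, k: False}
  {x: True, k: True, v: False}
  {x: True, v: True, k: False}
  {x: True, k: True, v: True}
  {k: False, v: False, x: False}


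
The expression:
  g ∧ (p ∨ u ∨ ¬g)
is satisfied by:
  {u: True, p: True, g: True}
  {u: True, g: True, p: False}
  {p: True, g: True, u: False}


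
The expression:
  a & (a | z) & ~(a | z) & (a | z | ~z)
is never true.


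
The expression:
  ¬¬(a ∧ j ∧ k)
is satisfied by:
  {a: True, j: True, k: True}


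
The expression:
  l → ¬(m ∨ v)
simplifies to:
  (¬m ∧ ¬v) ∨ ¬l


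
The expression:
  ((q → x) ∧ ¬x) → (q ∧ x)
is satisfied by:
  {x: True, q: True}
  {x: True, q: False}
  {q: True, x: False}


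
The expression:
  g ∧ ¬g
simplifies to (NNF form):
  False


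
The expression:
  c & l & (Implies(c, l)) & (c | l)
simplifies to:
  c & l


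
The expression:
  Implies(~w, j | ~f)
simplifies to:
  j | w | ~f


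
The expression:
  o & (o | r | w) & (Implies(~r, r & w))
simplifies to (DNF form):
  o & r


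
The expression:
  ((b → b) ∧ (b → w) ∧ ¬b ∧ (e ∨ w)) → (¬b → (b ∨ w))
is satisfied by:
  {w: True, b: True, e: False}
  {w: True, e: False, b: False}
  {b: True, e: False, w: False}
  {b: False, e: False, w: False}
  {w: True, b: True, e: True}
  {w: True, e: True, b: False}
  {b: True, e: True, w: False}


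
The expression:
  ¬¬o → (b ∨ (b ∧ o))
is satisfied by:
  {b: True, o: False}
  {o: False, b: False}
  {o: True, b: True}


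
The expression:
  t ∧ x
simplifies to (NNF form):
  t ∧ x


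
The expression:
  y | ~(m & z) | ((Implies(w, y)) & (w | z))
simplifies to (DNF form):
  y | ~m | ~w | ~z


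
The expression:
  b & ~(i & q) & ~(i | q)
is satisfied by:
  {b: True, q: False, i: False}


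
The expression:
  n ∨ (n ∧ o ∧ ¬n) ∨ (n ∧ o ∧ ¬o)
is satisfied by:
  {n: True}


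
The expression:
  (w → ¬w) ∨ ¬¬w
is always true.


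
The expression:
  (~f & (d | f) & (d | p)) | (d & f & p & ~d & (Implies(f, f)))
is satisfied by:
  {d: True, f: False}


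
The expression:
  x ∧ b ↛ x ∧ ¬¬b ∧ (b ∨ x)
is never true.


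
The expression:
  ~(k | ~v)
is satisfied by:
  {v: True, k: False}


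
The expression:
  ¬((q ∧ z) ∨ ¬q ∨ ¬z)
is never true.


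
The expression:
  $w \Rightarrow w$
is always true.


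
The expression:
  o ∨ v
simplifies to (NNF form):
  o ∨ v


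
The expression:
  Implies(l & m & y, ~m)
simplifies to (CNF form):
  ~l | ~m | ~y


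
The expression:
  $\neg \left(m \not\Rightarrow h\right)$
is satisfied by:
  {h: True, m: False}
  {m: False, h: False}
  {m: True, h: True}


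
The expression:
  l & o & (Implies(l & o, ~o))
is never true.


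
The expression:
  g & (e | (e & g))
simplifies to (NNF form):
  e & g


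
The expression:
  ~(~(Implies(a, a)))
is always true.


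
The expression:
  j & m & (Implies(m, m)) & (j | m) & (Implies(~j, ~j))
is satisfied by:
  {m: True, j: True}


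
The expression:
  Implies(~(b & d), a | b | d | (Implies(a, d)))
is always true.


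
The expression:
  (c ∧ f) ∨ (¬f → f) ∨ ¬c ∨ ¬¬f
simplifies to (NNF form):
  f ∨ ¬c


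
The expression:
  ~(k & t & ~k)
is always true.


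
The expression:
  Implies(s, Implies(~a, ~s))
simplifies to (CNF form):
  a | ~s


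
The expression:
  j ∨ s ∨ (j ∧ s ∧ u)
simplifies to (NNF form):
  j ∨ s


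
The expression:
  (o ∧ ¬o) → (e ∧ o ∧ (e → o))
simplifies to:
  True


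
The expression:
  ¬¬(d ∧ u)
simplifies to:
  d ∧ u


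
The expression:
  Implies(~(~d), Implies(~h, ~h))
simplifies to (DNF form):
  True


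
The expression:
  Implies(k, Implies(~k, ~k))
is always true.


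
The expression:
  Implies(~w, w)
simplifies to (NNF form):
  w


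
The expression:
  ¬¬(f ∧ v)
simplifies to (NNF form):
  f ∧ v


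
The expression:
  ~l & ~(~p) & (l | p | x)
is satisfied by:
  {p: True, l: False}


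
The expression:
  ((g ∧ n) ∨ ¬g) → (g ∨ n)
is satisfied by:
  {n: True, g: True}
  {n: True, g: False}
  {g: True, n: False}


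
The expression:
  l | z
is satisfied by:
  {z: True, l: True}
  {z: True, l: False}
  {l: True, z: False}


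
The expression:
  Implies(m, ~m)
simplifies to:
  ~m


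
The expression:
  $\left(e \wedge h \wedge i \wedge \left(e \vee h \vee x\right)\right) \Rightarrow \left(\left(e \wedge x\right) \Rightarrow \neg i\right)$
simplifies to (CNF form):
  $\neg e \vee \neg h \vee \neg i \vee \neg x$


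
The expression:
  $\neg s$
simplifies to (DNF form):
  $\neg s$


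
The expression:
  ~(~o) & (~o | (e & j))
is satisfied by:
  {j: True, e: True, o: True}


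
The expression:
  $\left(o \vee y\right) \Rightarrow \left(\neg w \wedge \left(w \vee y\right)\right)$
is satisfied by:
  {o: False, w: False, y: False}
  {y: True, o: False, w: False}
  {w: True, o: False, y: False}
  {y: True, o: True, w: False}


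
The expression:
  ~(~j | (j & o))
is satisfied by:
  {j: True, o: False}


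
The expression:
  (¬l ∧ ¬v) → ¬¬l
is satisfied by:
  {v: True, l: True}
  {v: True, l: False}
  {l: True, v: False}


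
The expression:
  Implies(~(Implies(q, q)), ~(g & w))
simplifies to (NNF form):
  True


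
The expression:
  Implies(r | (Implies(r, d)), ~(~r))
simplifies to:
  r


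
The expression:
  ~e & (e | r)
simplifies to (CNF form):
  r & ~e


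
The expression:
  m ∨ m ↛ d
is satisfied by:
  {m: True}


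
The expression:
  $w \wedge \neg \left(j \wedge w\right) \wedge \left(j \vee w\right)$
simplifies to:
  $w \wedge \neg j$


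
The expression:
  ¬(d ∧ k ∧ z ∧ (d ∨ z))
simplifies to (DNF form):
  ¬d ∨ ¬k ∨ ¬z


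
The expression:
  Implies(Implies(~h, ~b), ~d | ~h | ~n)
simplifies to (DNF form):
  ~d | ~h | ~n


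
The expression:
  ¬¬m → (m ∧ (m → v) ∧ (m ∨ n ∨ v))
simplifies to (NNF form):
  v ∨ ¬m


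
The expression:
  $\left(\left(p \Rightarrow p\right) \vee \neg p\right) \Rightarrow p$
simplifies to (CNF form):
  $p$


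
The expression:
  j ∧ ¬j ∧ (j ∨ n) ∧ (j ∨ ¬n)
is never true.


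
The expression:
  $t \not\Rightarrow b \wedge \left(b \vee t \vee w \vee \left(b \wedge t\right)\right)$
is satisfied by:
  {t: True, b: False}


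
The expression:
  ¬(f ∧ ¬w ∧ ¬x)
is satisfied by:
  {x: True, w: True, f: False}
  {x: True, w: False, f: False}
  {w: True, x: False, f: False}
  {x: False, w: False, f: False}
  {f: True, x: True, w: True}
  {f: True, x: True, w: False}
  {f: True, w: True, x: False}


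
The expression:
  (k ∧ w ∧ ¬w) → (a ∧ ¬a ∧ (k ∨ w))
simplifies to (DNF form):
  True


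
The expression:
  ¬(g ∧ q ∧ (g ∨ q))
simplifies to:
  ¬g ∨ ¬q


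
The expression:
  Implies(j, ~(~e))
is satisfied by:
  {e: True, j: False}
  {j: False, e: False}
  {j: True, e: True}


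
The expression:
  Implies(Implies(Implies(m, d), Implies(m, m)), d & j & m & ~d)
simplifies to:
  False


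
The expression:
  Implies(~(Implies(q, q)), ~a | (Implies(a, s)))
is always true.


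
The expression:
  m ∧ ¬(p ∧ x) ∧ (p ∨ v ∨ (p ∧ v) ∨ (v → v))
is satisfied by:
  {m: True, p: False, x: False}
  {m: True, x: True, p: False}
  {m: True, p: True, x: False}


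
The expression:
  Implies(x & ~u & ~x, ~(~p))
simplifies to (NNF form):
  True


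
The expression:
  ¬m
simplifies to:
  ¬m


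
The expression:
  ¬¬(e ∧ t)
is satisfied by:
  {t: True, e: True}


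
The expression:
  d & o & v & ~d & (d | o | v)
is never true.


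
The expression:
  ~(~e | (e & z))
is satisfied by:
  {e: True, z: False}


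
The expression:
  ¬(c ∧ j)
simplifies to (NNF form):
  ¬c ∨ ¬j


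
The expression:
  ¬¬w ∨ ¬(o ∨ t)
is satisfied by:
  {w: True, t: False, o: False}
  {o: True, w: True, t: False}
  {w: True, t: True, o: False}
  {o: True, w: True, t: True}
  {o: False, t: False, w: False}


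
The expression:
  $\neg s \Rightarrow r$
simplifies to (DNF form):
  $r \vee s$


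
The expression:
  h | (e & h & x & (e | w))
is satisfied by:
  {h: True}


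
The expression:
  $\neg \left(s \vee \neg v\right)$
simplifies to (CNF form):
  $v \wedge \neg s$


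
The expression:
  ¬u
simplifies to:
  ¬u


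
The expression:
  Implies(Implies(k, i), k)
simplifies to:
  k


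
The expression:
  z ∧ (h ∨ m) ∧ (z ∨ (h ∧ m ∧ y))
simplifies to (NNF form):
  z ∧ (h ∨ m)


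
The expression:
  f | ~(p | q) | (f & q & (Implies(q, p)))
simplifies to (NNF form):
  f | (~p & ~q)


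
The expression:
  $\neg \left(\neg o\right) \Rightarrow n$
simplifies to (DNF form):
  $n \vee \neg o$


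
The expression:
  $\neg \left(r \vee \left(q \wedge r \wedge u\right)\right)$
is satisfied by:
  {r: False}


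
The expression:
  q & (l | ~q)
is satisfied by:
  {q: True, l: True}


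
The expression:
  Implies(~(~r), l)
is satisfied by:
  {l: True, r: False}
  {r: False, l: False}
  {r: True, l: True}


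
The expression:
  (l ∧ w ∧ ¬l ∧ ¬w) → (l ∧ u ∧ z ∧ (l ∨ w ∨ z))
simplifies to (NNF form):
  True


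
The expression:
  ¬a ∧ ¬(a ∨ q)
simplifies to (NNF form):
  ¬a ∧ ¬q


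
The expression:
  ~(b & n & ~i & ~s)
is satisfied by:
  {i: True, s: True, n: False, b: False}
  {i: True, s: False, n: False, b: False}
  {s: True, i: False, n: False, b: False}
  {i: False, s: False, n: False, b: False}
  {i: True, b: True, s: True, n: False}
  {i: True, b: True, s: False, n: False}
  {b: True, s: True, i: False, n: False}
  {b: True, i: False, s: False, n: False}
  {i: True, n: True, s: True, b: False}
  {i: True, n: True, s: False, b: False}
  {n: True, s: True, i: False, b: False}
  {n: True, i: False, s: False, b: False}
  {b: True, n: True, i: True, s: True}
  {b: True, n: True, i: True, s: False}
  {b: True, n: True, s: True, i: False}


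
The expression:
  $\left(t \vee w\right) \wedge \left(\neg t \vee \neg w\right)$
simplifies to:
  $\left(t \wedge \neg w\right) \vee \left(w \wedge \neg t\right)$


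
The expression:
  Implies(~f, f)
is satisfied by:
  {f: True}


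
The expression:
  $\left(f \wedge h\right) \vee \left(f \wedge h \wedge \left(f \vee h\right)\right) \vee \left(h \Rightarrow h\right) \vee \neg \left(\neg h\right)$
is always true.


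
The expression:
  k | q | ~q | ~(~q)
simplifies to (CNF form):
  True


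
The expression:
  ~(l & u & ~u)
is always true.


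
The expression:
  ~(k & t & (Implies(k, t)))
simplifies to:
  ~k | ~t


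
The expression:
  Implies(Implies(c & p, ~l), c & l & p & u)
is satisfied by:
  {c: True, p: True, l: True}


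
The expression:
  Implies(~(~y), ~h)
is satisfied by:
  {h: False, y: False}
  {y: True, h: False}
  {h: True, y: False}


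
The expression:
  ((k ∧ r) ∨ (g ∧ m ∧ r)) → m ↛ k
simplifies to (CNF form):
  ¬k ∨ ¬r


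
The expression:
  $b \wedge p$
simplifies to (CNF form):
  $b \wedge p$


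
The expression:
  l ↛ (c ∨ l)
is never true.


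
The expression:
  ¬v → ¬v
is always true.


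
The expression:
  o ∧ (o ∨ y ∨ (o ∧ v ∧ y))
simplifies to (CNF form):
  o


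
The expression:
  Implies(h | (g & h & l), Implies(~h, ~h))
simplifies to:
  True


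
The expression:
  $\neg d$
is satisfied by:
  {d: False}


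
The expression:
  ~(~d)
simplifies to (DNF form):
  d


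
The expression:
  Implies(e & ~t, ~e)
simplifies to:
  t | ~e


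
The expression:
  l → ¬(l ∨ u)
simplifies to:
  ¬l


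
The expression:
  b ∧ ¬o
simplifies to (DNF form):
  b ∧ ¬o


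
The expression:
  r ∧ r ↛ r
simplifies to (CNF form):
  False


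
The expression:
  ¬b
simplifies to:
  ¬b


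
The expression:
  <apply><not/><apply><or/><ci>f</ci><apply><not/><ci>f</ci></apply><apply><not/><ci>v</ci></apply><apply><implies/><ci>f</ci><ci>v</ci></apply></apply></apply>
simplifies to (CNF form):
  <false/>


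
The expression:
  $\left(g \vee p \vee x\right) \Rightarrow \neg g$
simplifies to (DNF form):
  $\neg g$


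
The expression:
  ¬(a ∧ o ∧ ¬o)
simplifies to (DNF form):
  True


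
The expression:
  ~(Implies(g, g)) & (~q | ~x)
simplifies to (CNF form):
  False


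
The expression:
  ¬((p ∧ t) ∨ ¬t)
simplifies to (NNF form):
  t ∧ ¬p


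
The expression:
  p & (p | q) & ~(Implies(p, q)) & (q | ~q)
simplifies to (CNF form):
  p & ~q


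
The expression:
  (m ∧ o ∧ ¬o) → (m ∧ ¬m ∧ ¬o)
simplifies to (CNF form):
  True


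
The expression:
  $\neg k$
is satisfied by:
  {k: False}


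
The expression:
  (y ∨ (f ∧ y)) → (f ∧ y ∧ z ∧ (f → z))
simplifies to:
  (f ∧ z) ∨ ¬y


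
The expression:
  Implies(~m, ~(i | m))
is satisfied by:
  {m: True, i: False}
  {i: False, m: False}
  {i: True, m: True}


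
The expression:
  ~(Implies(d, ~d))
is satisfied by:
  {d: True}


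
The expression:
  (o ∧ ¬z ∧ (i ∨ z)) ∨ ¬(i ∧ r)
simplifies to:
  (o ∧ ¬z) ∨ ¬i ∨ ¬r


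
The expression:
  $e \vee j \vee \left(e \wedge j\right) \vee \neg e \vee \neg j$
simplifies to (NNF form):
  $\text{True}$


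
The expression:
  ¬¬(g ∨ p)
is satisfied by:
  {g: True, p: True}
  {g: True, p: False}
  {p: True, g: False}


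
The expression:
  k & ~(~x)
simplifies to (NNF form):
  k & x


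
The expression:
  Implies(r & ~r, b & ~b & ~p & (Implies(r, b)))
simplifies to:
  True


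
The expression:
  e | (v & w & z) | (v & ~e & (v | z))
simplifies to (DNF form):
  e | v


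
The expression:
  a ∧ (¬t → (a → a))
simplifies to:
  a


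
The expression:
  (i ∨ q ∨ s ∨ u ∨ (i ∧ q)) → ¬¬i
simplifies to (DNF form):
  i ∨ (¬q ∧ ¬s ∧ ¬u)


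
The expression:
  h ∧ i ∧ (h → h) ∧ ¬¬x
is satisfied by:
  {h: True, i: True, x: True}


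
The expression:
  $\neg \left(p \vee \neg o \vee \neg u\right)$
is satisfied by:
  {u: True, o: True, p: False}


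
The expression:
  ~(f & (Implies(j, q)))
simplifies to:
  ~f | (j & ~q)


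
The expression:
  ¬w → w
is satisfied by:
  {w: True}


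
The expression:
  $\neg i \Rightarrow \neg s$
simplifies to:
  $i \vee \neg s$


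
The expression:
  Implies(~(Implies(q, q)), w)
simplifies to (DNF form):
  True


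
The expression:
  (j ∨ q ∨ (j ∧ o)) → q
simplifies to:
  q ∨ ¬j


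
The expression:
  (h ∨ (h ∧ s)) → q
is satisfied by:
  {q: True, h: False}
  {h: False, q: False}
  {h: True, q: True}


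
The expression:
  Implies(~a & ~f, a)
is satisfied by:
  {a: True, f: True}
  {a: True, f: False}
  {f: True, a: False}


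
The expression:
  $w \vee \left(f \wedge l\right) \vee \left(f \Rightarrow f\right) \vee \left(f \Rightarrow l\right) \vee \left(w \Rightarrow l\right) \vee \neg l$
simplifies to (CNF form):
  $\text{True}$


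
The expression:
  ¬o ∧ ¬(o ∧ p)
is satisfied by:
  {o: False}


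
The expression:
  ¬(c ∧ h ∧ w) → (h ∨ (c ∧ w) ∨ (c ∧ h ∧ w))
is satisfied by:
  {h: True, w: True, c: True}
  {h: True, w: True, c: False}
  {h: True, c: True, w: False}
  {h: True, c: False, w: False}
  {w: True, c: True, h: False}


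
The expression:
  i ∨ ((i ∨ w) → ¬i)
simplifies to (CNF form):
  True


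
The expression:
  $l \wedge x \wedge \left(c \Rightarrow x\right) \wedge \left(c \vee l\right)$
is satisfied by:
  {x: True, l: True}


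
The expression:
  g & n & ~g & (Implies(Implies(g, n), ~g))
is never true.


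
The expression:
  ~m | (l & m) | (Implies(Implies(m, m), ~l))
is always true.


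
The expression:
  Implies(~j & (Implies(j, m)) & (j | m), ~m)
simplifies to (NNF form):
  j | ~m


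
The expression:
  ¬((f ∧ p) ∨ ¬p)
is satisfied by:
  {p: True, f: False}


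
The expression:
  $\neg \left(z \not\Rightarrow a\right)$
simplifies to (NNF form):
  $a \vee \neg z$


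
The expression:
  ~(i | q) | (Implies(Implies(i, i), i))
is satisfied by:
  {i: True, q: False}
  {q: False, i: False}
  {q: True, i: True}


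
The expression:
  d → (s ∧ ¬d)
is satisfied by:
  {d: False}


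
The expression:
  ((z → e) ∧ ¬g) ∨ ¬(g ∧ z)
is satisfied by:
  {g: False, z: False}
  {z: True, g: False}
  {g: True, z: False}


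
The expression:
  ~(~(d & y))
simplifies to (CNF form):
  d & y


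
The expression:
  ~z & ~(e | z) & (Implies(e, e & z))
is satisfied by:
  {e: False, z: False}


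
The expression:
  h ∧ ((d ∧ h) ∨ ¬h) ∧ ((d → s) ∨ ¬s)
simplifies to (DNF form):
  d ∧ h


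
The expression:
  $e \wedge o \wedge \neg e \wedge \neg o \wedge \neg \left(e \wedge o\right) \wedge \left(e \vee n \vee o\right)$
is never true.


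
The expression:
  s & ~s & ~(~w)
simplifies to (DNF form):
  False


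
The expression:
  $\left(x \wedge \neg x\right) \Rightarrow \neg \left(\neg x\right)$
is always true.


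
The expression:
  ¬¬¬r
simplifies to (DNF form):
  ¬r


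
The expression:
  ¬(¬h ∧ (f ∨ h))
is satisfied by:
  {h: True, f: False}
  {f: False, h: False}
  {f: True, h: True}


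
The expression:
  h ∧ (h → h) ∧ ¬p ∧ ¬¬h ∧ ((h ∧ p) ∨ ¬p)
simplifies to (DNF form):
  h ∧ ¬p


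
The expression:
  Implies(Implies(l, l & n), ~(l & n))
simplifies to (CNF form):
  ~l | ~n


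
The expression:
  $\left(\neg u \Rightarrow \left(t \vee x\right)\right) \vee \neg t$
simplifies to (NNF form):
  $\text{True}$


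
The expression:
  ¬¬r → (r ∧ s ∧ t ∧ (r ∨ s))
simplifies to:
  (s ∧ t) ∨ ¬r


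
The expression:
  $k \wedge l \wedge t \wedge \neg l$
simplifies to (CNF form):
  $\text{False}$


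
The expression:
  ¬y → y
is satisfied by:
  {y: True}


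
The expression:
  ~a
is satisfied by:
  {a: False}


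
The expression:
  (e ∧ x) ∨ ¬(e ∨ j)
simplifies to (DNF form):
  (e ∧ x) ∨ (¬e ∧ ¬j)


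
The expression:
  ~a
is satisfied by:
  {a: False}


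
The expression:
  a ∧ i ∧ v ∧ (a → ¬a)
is never true.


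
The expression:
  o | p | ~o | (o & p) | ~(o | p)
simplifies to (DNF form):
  True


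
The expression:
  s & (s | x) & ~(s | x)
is never true.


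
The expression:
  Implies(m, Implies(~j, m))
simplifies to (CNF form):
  True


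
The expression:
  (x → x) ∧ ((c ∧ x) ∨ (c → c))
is always true.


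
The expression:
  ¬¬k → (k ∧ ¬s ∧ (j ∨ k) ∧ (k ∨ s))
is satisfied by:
  {s: False, k: False}
  {k: True, s: False}
  {s: True, k: False}


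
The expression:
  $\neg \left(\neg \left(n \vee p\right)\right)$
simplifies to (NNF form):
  $n \vee p$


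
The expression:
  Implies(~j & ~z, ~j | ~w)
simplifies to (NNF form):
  True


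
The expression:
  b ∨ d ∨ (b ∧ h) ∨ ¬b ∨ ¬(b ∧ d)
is always true.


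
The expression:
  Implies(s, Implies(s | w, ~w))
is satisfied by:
  {s: False, w: False}
  {w: True, s: False}
  {s: True, w: False}


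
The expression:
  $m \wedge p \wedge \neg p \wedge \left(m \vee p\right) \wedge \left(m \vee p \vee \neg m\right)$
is never true.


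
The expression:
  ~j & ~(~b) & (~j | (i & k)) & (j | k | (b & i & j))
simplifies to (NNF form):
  b & k & ~j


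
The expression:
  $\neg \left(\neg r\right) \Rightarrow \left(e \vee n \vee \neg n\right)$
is always true.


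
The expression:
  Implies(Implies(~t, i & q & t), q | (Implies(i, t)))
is always true.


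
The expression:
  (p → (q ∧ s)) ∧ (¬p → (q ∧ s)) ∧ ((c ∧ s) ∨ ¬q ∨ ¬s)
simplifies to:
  c ∧ q ∧ s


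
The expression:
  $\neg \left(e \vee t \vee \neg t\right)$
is never true.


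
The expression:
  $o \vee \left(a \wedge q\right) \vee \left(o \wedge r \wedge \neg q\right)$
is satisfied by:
  {q: True, o: True, a: True}
  {q: True, o: True, a: False}
  {o: True, a: True, q: False}
  {o: True, a: False, q: False}
  {q: True, a: True, o: False}


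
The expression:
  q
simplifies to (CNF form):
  q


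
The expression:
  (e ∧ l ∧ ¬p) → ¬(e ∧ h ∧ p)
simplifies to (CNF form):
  True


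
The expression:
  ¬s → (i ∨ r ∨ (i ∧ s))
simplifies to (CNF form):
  i ∨ r ∨ s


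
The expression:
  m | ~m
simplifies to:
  True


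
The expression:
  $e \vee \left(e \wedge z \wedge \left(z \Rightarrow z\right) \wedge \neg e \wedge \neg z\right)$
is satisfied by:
  {e: True}


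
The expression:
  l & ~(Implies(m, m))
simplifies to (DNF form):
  False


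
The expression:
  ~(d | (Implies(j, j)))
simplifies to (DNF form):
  False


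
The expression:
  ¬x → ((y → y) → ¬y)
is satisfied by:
  {x: True, y: False}
  {y: False, x: False}
  {y: True, x: True}


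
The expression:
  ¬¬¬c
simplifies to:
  ¬c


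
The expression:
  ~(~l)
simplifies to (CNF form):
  l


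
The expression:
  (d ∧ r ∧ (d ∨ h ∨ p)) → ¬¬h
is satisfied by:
  {h: True, d: False, r: False}
  {h: False, d: False, r: False}
  {r: True, h: True, d: False}
  {r: True, h: False, d: False}
  {d: True, h: True, r: False}
  {d: True, h: False, r: False}
  {d: True, r: True, h: True}


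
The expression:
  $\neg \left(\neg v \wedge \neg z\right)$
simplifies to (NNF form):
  $v \vee z$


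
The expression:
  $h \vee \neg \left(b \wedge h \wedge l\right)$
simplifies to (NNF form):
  $\text{True}$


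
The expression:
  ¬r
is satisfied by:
  {r: False}


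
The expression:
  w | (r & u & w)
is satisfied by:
  {w: True}


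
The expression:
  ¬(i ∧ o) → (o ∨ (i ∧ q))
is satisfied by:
  {i: True, o: True, q: True}
  {i: True, o: True, q: False}
  {o: True, q: True, i: False}
  {o: True, q: False, i: False}
  {i: True, q: True, o: False}


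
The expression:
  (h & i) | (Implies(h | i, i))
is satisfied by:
  {i: True, h: False}
  {h: False, i: False}
  {h: True, i: True}


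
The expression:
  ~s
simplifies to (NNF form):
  ~s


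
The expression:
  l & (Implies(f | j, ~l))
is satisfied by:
  {l: True, f: False, j: False}


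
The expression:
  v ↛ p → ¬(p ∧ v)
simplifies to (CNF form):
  True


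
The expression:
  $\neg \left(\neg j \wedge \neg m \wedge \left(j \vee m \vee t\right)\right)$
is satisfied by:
  {m: True, j: True, t: False}
  {m: True, j: False, t: False}
  {j: True, m: False, t: False}
  {m: False, j: False, t: False}
  {m: True, t: True, j: True}
  {m: True, t: True, j: False}
  {t: True, j: True, m: False}


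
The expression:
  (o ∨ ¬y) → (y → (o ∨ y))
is always true.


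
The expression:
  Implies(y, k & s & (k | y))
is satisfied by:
  {s: True, k: True, y: False}
  {s: True, k: False, y: False}
  {k: True, s: False, y: False}
  {s: False, k: False, y: False}
  {y: True, s: True, k: True}


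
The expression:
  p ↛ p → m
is always true.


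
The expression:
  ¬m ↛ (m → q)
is never true.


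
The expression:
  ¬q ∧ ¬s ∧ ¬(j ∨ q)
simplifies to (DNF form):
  ¬j ∧ ¬q ∧ ¬s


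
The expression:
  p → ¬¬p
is always true.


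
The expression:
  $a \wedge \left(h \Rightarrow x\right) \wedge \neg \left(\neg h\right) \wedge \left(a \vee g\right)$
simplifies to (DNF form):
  $a \wedge h \wedge x$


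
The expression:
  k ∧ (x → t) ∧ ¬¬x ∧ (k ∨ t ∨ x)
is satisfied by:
  {t: True, x: True, k: True}


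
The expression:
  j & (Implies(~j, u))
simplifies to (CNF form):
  j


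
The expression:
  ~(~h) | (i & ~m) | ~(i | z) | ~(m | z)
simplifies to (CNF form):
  (h | i | ~i) & (h | i | ~z) & (h | ~i | ~m) & (h | ~m | ~z)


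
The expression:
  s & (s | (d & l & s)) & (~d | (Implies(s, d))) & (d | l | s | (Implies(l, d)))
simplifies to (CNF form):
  s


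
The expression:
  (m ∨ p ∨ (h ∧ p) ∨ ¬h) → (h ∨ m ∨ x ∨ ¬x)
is always true.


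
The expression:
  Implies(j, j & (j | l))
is always true.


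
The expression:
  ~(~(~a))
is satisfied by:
  {a: False}


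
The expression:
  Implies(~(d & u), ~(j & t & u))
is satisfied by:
  {d: True, u: False, t: False, j: False}
  {d: False, u: False, t: False, j: False}
  {j: True, d: True, u: False, t: False}
  {j: True, d: False, u: False, t: False}
  {d: True, t: True, j: False, u: False}
  {t: True, j: False, u: False, d: False}
  {j: True, t: True, d: True, u: False}
  {j: True, t: True, d: False, u: False}
  {d: True, u: True, j: False, t: False}
  {u: True, j: False, t: False, d: False}
  {d: True, j: True, u: True, t: False}
  {j: True, u: True, d: False, t: False}
  {d: True, t: True, u: True, j: False}
  {t: True, u: True, j: False, d: False}
  {j: True, t: True, u: True, d: True}
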